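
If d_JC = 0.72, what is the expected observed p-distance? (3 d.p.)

p = (3/4)(1 − e^(−4d/3)) = 0.75 × (1 − e^(-0.96)) = 0.75 × (1 − 0.382893) = 0.462830.

0.463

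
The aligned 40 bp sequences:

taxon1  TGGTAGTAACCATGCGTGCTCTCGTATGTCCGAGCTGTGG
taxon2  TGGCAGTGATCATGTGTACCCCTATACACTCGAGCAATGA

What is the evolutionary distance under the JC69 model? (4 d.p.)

0.5716

The sequences differ at 16 of 40 sites, so p = 16/40 = 0.4.
d = −(3/4) ln(1 − 4p/3) = −0.75 ln(1 − 0.533333) = −0.75 ln(0.466667)
  = −0.75 × (-0.762139) = 0.571604 substitutions/site.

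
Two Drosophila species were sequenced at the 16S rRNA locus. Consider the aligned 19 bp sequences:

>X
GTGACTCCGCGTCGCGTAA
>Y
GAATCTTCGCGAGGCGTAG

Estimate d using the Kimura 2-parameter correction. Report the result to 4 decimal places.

Of 19 sites, 3 differences are transitions and 4 are transversions, so P = 3/19 ≈ 0.157895 and Q = 4/19 ≈ 0.210526.
Under the Kimura two-parameter model, d = −½ ln(1 − 2P − Q) − ¼ ln(1 − 2Q).
1 − 2P − Q = 0.473684, giving −½ ln(0.473684) = 0.373607.
1 − 2Q = 0.578948, giving −¼ ln(0.578948) = 0.136636.
d = 0.373607 + 0.136636 = 0.510243.

0.5102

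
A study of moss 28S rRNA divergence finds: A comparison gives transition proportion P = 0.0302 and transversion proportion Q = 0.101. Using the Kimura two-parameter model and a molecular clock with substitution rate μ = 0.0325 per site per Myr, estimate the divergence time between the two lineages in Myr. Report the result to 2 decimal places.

2.22

Under the Kimura two-parameter model, d = −½ ln(1 − 2P − Q) − ¼ ln(1 − 2Q).
1 − 2P − Q = 0.8386, giving −½ ln(0.8386) = 0.088011.
1 − 2Q = 0.798, giving −¼ ln(0.798) = 0.056412.
d = 0.088011 + 0.056412 = 0.144423.
Under a molecular clock d = 2μt, so t = d/(2μ) = 0.144423 / (2 × 0.0325) = 2.22 Myr.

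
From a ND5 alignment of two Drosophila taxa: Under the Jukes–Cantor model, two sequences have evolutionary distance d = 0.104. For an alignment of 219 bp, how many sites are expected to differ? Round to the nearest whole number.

21

Invert JC69: p = (3/4)(1 − e^(−4d/3)) = 0.75 × (1 − e^(-0.138667)) = 0.75 × (1 − 0.870518) = 0.097112.
Expected differing sites = pL ≈ 0.097112 × 219 = 21.267528 ≈ 21.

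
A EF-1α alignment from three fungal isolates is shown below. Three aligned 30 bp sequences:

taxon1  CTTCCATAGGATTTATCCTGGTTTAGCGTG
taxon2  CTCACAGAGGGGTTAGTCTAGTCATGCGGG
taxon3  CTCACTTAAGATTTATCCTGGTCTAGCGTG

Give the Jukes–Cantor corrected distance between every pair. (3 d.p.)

taxon1–taxon2: 12/30 sites differ → p = 0.4, d = −0.75 ln(1 − 0.533333) = 0.571605 ≈ 0.572.
taxon1–taxon3: 5/30 sites differ → p ≈ 0.166667, d = −0.75 ln(1 − 0.222223) = 0.188487 ≈ 0.188.
taxon2–taxon3: 11/30 sites differ → p ≈ 0.366667, d = −0.75 ln(1 − 0.488889) = 0.503376 ≈ 0.503.

d(taxon1,taxon2) = 0.572, d(taxon1,taxon3) = 0.188, d(taxon2,taxon3) = 0.503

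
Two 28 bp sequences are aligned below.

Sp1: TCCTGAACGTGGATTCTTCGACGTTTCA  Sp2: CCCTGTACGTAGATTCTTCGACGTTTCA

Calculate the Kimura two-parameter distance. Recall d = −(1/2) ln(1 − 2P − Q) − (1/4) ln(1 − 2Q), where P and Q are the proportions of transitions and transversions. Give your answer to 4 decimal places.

Of 28 sites, 2 differences are transitions and 1 are transversions, so P = 2/28 ≈ 0.071429 and Q = 1/28 ≈ 0.035714.
Under the Kimura two-parameter model, d = −½ ln(1 − 2P − Q) − ¼ ln(1 − 2Q).
1 − 2P − Q = 0.821428, giving −½ ln(0.821428) = 0.098355.
1 − 2Q = 0.928572, giving −¼ ln(0.928572) = 0.018527.
d = 0.098355 + 0.018527 = 0.116882.

0.1169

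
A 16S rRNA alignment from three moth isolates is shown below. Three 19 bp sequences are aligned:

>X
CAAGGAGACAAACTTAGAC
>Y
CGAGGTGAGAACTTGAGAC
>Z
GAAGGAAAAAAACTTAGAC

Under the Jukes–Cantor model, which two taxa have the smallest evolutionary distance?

X and Z

X–Y: 6/19 differ, p = 0.316, d = 0.410.
X–Z: 3/19 differ, p = 0.158, d = 0.177.
Y–Z: 8/19 differ, p = 0.421, d = 0.618.
The smallest distance is between X and Z.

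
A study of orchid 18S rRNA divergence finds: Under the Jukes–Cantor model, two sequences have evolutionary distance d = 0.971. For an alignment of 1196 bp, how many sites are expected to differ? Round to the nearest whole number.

Invert JC69: p = (3/4)(1 − e^(−4d/3)) = 0.75 × (1 − e^(-1.294667)) = 0.75 × (1 − 0.273989) = 0.544508.
Expected differing sites = pL ≈ 0.544508 × 1196 = 651.231568 ≈ 651.

651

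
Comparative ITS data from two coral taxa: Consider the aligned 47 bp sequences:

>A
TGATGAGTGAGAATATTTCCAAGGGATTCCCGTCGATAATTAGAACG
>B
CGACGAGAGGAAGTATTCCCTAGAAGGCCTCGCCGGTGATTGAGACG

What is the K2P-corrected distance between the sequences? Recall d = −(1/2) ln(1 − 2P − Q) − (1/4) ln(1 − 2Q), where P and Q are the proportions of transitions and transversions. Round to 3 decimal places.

Of 47 sites, 17 differences are transitions and 3 are transversions, so P = 17/47 ≈ 0.361702 and Q = 3/47 ≈ 0.06383.
Under the Kimura two-parameter model, d = −½ ln(1 − 2P − Q) − ¼ ln(1 − 2Q).
1 − 2P − Q = 0.212766, giving −½ ln(0.212766) = 0.773781.
1 − 2Q = 0.87234, giving −¼ ln(0.87234) = 0.034144.
d = 0.773781 + 0.034144 = 0.807925.

0.808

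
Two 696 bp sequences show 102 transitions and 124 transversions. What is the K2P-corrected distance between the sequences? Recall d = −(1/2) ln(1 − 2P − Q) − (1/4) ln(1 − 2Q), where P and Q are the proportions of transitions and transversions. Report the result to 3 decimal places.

0.429

P = 102/696 ≈ 0.146552 and Q = 124/696 ≈ 0.178161.
Under the Kimura two-parameter model, d = −½ ln(1 − 2P − Q) − ¼ ln(1 − 2Q).
1 − 2P − Q = 0.528735, giving −½ ln(0.528735) = 0.318634.
1 − 2Q = 0.643678, giving −¼ ln(0.643678) = 0.110139.
d = 0.318634 + 0.110139 = 0.428773.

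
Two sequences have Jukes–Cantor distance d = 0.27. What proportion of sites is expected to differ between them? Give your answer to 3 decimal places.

0.227

p = (3/4)(1 − e^(−4d/3)) = 0.75 × (1 − e^(-0.36)) = 0.75 × (1 − 0.697676) = 0.226743.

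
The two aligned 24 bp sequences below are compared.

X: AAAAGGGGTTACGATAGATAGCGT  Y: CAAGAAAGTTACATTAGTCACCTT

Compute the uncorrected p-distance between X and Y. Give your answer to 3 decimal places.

The sequences differ at 11 of 24 positions.
p = 11/24 = 0.458333… ≈ 0.458 (to 3 d.p.).

0.458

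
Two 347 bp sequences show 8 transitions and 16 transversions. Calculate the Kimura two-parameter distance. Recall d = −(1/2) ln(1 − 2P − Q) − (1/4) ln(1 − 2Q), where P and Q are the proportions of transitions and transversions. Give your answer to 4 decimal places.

P = 8/347 ≈ 0.023055 and Q = 16/347 ≈ 0.04611.
Under the Kimura two-parameter model, d = −½ ln(1 − 2P − Q) − ¼ ln(1 − 2Q).
1 − 2P − Q = 0.90778, giving −½ ln(0.90778) = 0.048377.
1 − 2Q = 0.90778, giving −¼ ln(0.90778) = 0.024188.
d = 0.048377 + 0.024188 = 0.072565.

0.0726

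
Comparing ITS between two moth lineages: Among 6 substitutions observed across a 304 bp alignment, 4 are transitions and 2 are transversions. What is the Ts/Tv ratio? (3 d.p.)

2.000

R = 4/2 = 2.000.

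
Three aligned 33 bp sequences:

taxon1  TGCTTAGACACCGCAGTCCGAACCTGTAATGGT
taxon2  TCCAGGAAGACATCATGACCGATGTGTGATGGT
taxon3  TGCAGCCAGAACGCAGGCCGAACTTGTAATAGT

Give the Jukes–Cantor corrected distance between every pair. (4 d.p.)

d(taxon1,taxon2) = 0.7798, d(taxon1,taxon3) = 0.3390, d(taxon2,taxon3) = 0.6254

taxon1–taxon2: 16/33 sites differ → p ≈ 0.484848, d = −0.75 ln(1 − 0.646464) = 0.779827 ≈ 0.7798.
taxon1–taxon3: 9/33 sites differ → p ≈ 0.272727, d = −0.75 ln(1 − 0.363636) = 0.338988 ≈ 0.3390.
taxon2–taxon3: 14/33 sites differ → p ≈ 0.424242, d = −0.75 ln(1 − 0.565656) = 0.625439 ≈ 0.6254.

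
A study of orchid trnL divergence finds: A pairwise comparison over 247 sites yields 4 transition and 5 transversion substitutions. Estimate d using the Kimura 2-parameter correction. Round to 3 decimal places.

P = 4/247 ≈ 0.016194 and Q = 5/247 ≈ 0.020243.
Under the Kimura two-parameter model, d = −½ ln(1 − 2P − Q) − ¼ ln(1 − 2Q).
1 − 2P − Q = 0.947369, giving −½ ln(0.947369) = 0.027033.
1 − 2Q = 0.959514, giving −¼ ln(0.959514) = 0.010332.
d = 0.027033 + 0.010332 = 0.037365.

0.037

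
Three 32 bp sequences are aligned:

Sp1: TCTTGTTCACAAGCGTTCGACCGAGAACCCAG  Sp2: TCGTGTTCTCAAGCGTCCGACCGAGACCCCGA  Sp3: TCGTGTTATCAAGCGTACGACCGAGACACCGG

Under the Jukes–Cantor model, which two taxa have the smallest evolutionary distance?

Sp1–Sp2: 6/32 differ, p = 0.188, d = 0.216.
Sp1–Sp3: 7/32 differ, p = 0.219, d = 0.259.
Sp2–Sp3: 4/32 differ, p = 0.125, d = 0.137.
The smallest distance is between Sp2 and Sp3.

Sp2 and Sp3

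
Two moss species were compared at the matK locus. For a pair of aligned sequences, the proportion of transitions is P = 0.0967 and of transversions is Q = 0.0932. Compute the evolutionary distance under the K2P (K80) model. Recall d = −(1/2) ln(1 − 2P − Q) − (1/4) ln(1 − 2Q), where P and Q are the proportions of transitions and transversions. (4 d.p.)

Under the Kimura two-parameter model, d = −½ ln(1 − 2P − Q) − ¼ ln(1 − 2Q).
1 − 2P − Q = 0.7134, giving −½ ln(0.7134) = 0.168857.
1 − 2Q = 0.8136, giving −¼ ln(0.8136) = 0.051572.
d = 0.168857 + 0.051572 = 0.220429.

0.2204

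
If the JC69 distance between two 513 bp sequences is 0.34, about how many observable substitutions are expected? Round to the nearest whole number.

140

Invert JC69: p = (3/4)(1 − e^(−4d/3)) = 0.75 × (1 − e^(-0.453333)) = 0.75 × (1 − 0.635506) = 0.273371.
Expected differing sites = pL ≈ 0.273371 × 513 = 140.239323 ≈ 140.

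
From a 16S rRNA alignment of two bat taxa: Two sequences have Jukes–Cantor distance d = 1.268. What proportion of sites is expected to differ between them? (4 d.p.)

0.6117

p = (3/4)(1 − e^(−4d/3)) = 0.75 × (1 − e^(-1.690667)) = 0.75 × (1 − 0.184396) = 0.611703.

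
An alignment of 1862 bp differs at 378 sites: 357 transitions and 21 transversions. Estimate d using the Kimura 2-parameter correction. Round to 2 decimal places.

P = 357/1862 ≈ 0.191729 and Q = 21/1862 ≈ 0.011278.
Under the Kimura two-parameter model, d = −½ ln(1 − 2P − Q) − ¼ ln(1 − 2Q).
1 − 2P − Q = 0.605264, giving −½ ln(0.605264) = 0.251045.
1 − 2Q = 0.977444, giving −¼ ln(0.977444) = 0.005704.
d = 0.251045 + 0.005704 = 0.256749.

0.26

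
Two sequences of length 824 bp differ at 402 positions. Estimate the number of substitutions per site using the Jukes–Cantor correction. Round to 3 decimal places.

0.788

p = 402/824 ≈ 0.487864.
d = −(3/4) ln(1 − 4p/3) = −0.75 ln(1 − 0.650485) = −0.75 ln(0.349515)
  = −0.75 × (-1.051209) = 0.788407 substitutions/site.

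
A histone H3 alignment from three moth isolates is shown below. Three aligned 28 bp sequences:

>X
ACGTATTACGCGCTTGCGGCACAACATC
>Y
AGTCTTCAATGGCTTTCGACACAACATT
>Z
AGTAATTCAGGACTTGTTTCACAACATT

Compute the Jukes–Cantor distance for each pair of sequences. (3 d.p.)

d(X,Y) = 0.556, d(X,Z) = 0.556, d(Y,Z) = 0.485

X–Y: 11/28 sites differ → p ≈ 0.392857, d = −0.75 ln(1 − 0.523809) = 0.556452 ≈ 0.556.
X–Z: 11/28 sites differ → p ≈ 0.392857, d = −0.75 ln(1 − 0.523809) = 0.556452 ≈ 0.556.
Y–Z: 10/28 sites differ → p ≈ 0.357143, d = −0.75 ln(1 − 0.476191) = 0.484971 ≈ 0.485.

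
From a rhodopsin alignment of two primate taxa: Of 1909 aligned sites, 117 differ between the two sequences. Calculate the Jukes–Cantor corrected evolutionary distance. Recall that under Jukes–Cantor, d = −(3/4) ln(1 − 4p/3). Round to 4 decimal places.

p = 117/1909 ≈ 0.061289.
d = −(3/4) ln(1 − 4p/3) = −0.75 ln(1 − 0.081719) = −0.75 ln(0.918281)
  = −0.75 × (-0.085252) = 0.063939 substitutions/site.

0.0639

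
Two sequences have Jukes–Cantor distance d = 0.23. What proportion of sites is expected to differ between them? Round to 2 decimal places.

p = (3/4)(1 − e^(−4d/3)) = 0.75 × (1 − e^(-0.306667)) = 0.75 × (1 − 0.735896) = 0.198078.

0.20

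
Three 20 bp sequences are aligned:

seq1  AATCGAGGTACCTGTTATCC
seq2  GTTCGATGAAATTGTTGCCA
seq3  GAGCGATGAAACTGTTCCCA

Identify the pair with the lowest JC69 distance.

seq1–seq2: 9/20 differ, p = 0.450, d = 0.687.
seq1–seq3: 8/20 differ, p = 0.400, d = 0.572.
seq2–seq3: 4/20 differ, p = 0.200, d = 0.233.
The smallest distance is between seq2 and seq3.

seq2 and seq3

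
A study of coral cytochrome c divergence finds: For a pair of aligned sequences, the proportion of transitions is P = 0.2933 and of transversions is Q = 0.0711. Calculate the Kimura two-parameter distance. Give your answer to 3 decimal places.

Under the Kimura two-parameter model, d = −½ ln(1 − 2P − Q) − ¼ ln(1 − 2Q).
1 − 2P − Q = 0.3423, giving −½ ln(0.3423) = 0.536034.
1 − 2Q = 0.8578, giving −¼ ln(0.8578) = 0.038346.
d = 0.536034 + 0.038346 = 0.574380.

0.574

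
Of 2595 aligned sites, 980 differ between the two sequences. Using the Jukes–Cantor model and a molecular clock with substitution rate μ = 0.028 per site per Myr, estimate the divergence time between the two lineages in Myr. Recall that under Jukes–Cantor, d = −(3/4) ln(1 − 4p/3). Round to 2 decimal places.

9.38

p = 980/2595 ≈ 0.377649.
d = −(3/4) ln(1 − 4p/3) = −0.75 ln(1 − 0.503532) = −0.75 ln(0.496468)
  = −0.75 × (-0.700236) = 0.525177 substitutions/site.
Under a molecular clock d = 2μt, so t = d/(2μ) = 0.525177 / (2 × 0.028) = 9.38 Myr.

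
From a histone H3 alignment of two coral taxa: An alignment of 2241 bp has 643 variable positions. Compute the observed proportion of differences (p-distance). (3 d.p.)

0.287

p = 643/2241 = 0.286925… ≈ 0.287 (to 3 d.p.).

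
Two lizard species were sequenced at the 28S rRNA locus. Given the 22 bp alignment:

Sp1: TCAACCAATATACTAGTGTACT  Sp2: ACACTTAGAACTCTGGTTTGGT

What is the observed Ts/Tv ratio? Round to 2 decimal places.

Transitions are A↔G and C↔T; transversions are all other mismatches.
Transitions: 6. Transversions: 6.
R = 6/6 = 1.00.

1.00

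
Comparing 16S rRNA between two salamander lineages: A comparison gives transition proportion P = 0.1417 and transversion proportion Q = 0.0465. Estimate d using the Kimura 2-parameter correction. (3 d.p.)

Under the Kimura two-parameter model, d = −½ ln(1 − 2P − Q) − ¼ ln(1 − 2Q).
1 − 2P − Q = 0.6701, giving −½ ln(0.6701) = 0.200164.
1 − 2Q = 0.907, giving −¼ ln(0.907) = 0.024403.
d = 0.200164 + 0.024403 = 0.224567.

0.225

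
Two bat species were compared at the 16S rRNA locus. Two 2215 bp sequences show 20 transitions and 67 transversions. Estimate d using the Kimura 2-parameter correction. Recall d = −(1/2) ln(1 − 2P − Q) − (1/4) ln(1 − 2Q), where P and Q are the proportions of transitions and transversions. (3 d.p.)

0.040

P = 20/2215 ≈ 0.009029 and Q = 67/2215 ≈ 0.030248.
Under the Kimura two-parameter model, d = −½ ln(1 − 2P − Q) − ¼ ln(1 − 2Q).
1 − 2P − Q = 0.951694, giving −½ ln(0.951694) = 0.024756.
1 − 2Q = 0.939504, giving −¼ ln(0.939504) = 0.015601.
d = 0.024756 + 0.015601 = 0.040357.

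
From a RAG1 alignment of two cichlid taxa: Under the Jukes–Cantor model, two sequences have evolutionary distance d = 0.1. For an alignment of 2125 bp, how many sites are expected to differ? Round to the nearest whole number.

Invert JC69: p = (3/4)(1 − e^(−4d/3)) = 0.75 × (1 − e^(-0.133333)) = 0.75 × (1 − 0.875174) = 0.093620.
Expected differing sites = pL ≈ 0.093620 × 2125 = 198.9425 ≈ 199.

199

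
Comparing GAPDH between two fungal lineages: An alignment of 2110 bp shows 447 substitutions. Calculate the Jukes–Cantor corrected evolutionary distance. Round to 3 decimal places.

p = 447/2110 ≈ 0.211848.
d = −(3/4) ln(1 − 4p/3) = −0.75 ln(1 − 0.282464) = −0.75 ln(0.717536)
  = −0.75 × (-0.331932) = 0.248949 substitutions/site.

0.249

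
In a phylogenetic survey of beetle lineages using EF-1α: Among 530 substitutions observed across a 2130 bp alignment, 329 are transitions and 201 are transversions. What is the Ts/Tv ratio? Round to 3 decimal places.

R = 329/201 = 1.636815… ≈ 1.637 (to 3 d.p.).

1.637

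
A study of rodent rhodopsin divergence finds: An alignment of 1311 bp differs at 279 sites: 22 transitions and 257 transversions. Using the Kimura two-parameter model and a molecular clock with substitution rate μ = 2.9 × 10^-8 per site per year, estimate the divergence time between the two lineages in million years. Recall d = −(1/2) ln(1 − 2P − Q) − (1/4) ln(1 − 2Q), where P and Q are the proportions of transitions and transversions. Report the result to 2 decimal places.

P = 22/1311 ≈ 0.016781 and Q = 257/1311 ≈ 0.196034.
Under the Kimura two-parameter model, d = −½ ln(1 − 2P − Q) − ¼ ln(1 − 2Q).
1 − 2P − Q = 0.770404, giving −½ ln(0.770404) = 0.130420.
1 − 2Q = 0.607932, giving −¼ ln(0.607932) = 0.124423.
d = 0.130420 + 0.124423 = 0.254843.
Under a molecular clock d = 2μt, so t = d/(2μ) = 0.254843 / (2 × 2.9 × 10^-8) = 4.39 million years.

4.39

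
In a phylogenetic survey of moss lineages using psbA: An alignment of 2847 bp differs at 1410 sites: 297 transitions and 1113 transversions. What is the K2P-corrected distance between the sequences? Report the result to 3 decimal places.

P = 297/2847 ≈ 0.10432 and Q = 1113/2847 ≈ 0.390938.
Under the Kimura two-parameter model, d = −½ ln(1 − 2P − Q) − ¼ ln(1 − 2Q).
1 − 2P − Q = 0.400422, giving −½ ln(0.400422) = 0.457618.
1 − 2Q = 0.218124, giving −¼ ln(0.218124) = 0.380673.
d = 0.457618 + 0.380673 = 0.838291.

0.838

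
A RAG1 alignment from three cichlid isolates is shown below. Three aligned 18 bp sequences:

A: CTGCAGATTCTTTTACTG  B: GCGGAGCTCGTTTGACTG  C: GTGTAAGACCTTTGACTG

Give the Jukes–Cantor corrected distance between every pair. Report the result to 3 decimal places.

d(A,B) = 0.548, d(A,C) = 0.548, d(B,C) = 0.441

A–B: 7/18 sites differ → p ≈ 0.388889, d = −0.75 ln(1 − 0.518519) = 0.548166 ≈ 0.548.
A–C: 7/18 sites differ → p ≈ 0.388889, d = −0.75 ln(1 − 0.518519) = 0.548166 ≈ 0.548.
B–C: 6/18 sites differ → p ≈ 0.333333, d = −0.75 ln(1 − 0.444444) = 0.440839 ≈ 0.441.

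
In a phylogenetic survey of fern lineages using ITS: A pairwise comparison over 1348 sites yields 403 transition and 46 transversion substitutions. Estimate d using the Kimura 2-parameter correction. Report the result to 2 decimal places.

P = 403/1348 ≈ 0.298961 and Q = 46/1348 ≈ 0.034125.
Under the Kimura two-parameter model, d = −½ ln(1 − 2P − Q) − ¼ ln(1 − 2Q).
1 − 2P − Q = 0.367953, giving −½ ln(0.367953) = 0.499900.
1 − 2Q = 0.93175, giving −¼ ln(0.93175) = 0.017673.
d = 0.499900 + 0.017673 = 0.517573.

0.52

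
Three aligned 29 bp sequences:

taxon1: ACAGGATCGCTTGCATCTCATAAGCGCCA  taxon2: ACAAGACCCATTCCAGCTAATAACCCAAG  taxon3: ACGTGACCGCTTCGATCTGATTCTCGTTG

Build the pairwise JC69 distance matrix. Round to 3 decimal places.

d(taxon1,taxon2) = 0.602, d(taxon1,taxon3) = 0.602, d(taxon2,taxon3) = 0.683

taxon1–taxon2: 12/29 sites differ → p ≈ 0.413793, d = −0.75 ln(1 − 0.551724) = 0.601760 ≈ 0.602.
taxon1–taxon3: 12/29 sites differ → p ≈ 0.413793, d = −0.75 ln(1 − 0.551724) = 0.601760 ≈ 0.602.
taxon2–taxon3: 13/29 sites differ → p ≈ 0.448276, d = −0.75 ln(1 − 0.597701) = 0.682920 ≈ 0.683.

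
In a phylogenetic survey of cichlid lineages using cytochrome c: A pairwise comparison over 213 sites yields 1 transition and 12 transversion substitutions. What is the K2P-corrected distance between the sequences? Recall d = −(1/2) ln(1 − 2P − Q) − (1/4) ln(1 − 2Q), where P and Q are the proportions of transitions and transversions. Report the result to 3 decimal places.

0.064

P = 1/213 ≈ 0.004695 and Q = 12/213 ≈ 0.056338.
Under the Kimura two-parameter model, d = −½ ln(1 − 2P − Q) − ¼ ln(1 − 2Q).
1 − 2P − Q = 0.934272, giving −½ ln(0.934272) = 0.033994.
1 − 2Q = 0.887324, giving −¼ ln(0.887324) = 0.029886.
d = 0.033994 + 0.029886 = 0.063880.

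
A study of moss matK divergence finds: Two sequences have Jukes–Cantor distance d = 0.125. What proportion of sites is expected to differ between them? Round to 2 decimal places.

0.12

p = (3/4)(1 − e^(−4d/3)) = 0.75 × (1 − e^(-0.166667)) = 0.75 × (1 − 0.846481) = 0.115139.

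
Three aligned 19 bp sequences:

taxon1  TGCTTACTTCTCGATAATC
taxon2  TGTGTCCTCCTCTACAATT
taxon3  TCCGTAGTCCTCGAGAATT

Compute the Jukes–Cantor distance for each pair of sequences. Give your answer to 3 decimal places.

taxon1–taxon2: 7/19 sites differ → p ≈ 0.368421, d = −0.75 ln(1 − 0.491228) = 0.506816 ≈ 0.507.
taxon1–taxon3: 6/19 sites differ → p ≈ 0.315789, d = −0.75 ln(1 − 0.421052) = 0.409907 ≈ 0.410.
taxon2–taxon3: 6/19 sites differ → p ≈ 0.315789, d = −0.75 ln(1 − 0.421052) = 0.409907 ≈ 0.410.

d(taxon1,taxon2) = 0.507, d(taxon1,taxon3) = 0.410, d(taxon2,taxon3) = 0.410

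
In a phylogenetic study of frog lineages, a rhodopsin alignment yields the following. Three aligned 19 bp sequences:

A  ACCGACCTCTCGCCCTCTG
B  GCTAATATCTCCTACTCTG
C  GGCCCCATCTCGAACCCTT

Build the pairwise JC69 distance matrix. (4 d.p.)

d(A,B) = 0.6181, d(A,C) = 0.7489, d(B,C) = 0.7489

A–B: 8/19 sites differ → p ≈ 0.421053, d = −0.75 ln(1 − 0.561404) = 0.618132 ≈ 0.6181.
A–C: 9/19 sites differ → p ≈ 0.473684, d = −0.75 ln(1 − 0.631579) = 0.748897 ≈ 0.7489.
B–C: 9/19 sites differ → p ≈ 0.473684, d = −0.75 ln(1 − 0.631579) = 0.748897 ≈ 0.7489.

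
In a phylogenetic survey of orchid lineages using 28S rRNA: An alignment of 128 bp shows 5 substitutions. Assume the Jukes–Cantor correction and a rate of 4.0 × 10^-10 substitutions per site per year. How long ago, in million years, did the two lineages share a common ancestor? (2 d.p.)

50.15

p = 5/128 ≈ 0.039063.
d = −(3/4) ln(1 − 4p/3) = −0.75 ln(1 − 0.052084) = −0.75 ln(0.947916)
  = −0.75 × (-0.053489) = 0.040117 substitutions/site.
Under a molecular clock d = 2μt, so t = d/(2μ) = 0.040117 / (2 × 4.0 × 10^-10) = 50.15 million years.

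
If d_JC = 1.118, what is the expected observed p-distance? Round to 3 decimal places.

0.581

p = (3/4)(1 − e^(−4d/3)) = 0.75 × (1 − e^(-1.490667)) = 0.75 × (1 − 0.225222) = 0.581084.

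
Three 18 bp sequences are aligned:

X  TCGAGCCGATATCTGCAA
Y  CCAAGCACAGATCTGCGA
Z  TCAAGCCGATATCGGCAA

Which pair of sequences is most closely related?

X–Y: 6/18 differ, p = 0.333, d = 0.441.
X–Z: 2/18 differ, p = 0.111, d = 0.120.
Y–Z: 6/18 differ, p = 0.333, d = 0.441.
The smallest distance is between X and Z.

X and Z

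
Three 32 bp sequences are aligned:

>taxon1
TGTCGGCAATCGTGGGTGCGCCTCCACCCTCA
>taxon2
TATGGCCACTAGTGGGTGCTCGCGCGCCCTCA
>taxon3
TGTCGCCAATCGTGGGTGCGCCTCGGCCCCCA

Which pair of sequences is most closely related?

taxon1–taxon2: 10/32 differ, p = 0.313, d = 0.404.
taxon1–taxon3: 4/32 differ, p = 0.125, d = 0.137.
taxon2–taxon3: 10/32 differ, p = 0.313, d = 0.404.
The smallest distance is between taxon1 and taxon3.

taxon1 and taxon3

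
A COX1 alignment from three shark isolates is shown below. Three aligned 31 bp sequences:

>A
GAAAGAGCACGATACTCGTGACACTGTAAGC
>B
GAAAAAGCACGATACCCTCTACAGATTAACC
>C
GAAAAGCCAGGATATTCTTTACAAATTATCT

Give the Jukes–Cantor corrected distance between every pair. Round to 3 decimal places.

A–B: 9/31 sites differ → p ≈ 0.290323, d = −0.75 ln(1 − 0.387097) = 0.367161 ≈ 0.367.
A–C: 13/31 sites differ → p ≈ 0.419355, d = −0.75 ln(1 − 0.55914) = 0.614271 ≈ 0.614.
B–C: 9/31 sites differ → p ≈ 0.290323, d = −0.75 ln(1 − 0.387097) = 0.367161 ≈ 0.367.

d(A,B) = 0.367, d(A,C) = 0.614, d(B,C) = 0.367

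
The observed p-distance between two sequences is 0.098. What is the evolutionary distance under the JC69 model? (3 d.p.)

d = −(3/4) ln(1 − 4p/3) = −0.75 ln(1 − 0.130667) = −0.75 ln(0.869333)
  = −0.75 × (-0.140029) = 0.105022 substitutions/site.

0.105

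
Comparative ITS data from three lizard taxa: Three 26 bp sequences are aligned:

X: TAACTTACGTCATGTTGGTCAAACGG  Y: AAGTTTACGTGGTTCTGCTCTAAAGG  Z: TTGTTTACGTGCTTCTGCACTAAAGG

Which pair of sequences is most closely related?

X–Y: 10/26 differ, p = 0.385, d = 0.539.
X–Z: 11/26 differ, p = 0.423, d = 0.623.
Y–Z: 4/26 differ, p = 0.154, d = 0.172.
The smallest distance is between Y and Z.

Y and Z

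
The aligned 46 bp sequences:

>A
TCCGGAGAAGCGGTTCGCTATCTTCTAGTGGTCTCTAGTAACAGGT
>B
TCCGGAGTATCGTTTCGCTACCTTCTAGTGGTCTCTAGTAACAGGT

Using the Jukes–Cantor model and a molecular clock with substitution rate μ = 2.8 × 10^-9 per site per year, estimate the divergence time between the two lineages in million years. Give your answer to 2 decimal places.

The sequences differ at 4 of 46 sites (8, 10, 13, 21), so p = 4/46 ≈ 0.086957.
d = −(3/4) ln(1 − 4p/3) = −0.75 ln(1 − 0.115943) = −0.75 ln(0.884057)
  = −0.75 × (-0.123234) = 0.092426 substitutions/site.
Under a molecular clock d = 2μt, so t = d/(2μ) = 0.092426 / (2 × 2.8 × 10^-9) = 16.50 million years.

16.50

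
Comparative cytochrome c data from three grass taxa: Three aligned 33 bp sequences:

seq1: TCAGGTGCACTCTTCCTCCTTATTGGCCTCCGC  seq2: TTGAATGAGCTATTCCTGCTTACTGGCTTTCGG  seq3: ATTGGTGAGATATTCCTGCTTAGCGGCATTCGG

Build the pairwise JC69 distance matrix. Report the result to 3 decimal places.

d(seq1,seq2) = 0.497, d(seq1,seq3) = 0.559, d(seq2,seq3) = 0.293

seq1–seq2: 12/33 sites differ → p ≈ 0.363636, d = −0.75 ln(1 − 0.484848) = 0.497470 ≈ 0.497.
seq1–seq3: 13/33 sites differ → p ≈ 0.393939, d = −0.75 ln(1 − 0.525252) = 0.558728 ≈ 0.559.
seq2–seq3: 8/33 sites differ → p ≈ 0.242424, d = −0.75 ln(1 − 0.323232) = 0.292820 ≈ 0.293.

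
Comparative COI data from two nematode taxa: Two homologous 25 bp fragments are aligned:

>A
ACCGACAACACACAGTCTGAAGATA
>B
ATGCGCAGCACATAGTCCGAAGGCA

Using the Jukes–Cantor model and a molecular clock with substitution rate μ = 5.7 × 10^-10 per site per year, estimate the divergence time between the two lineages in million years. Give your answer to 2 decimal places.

430.21

The sequences differ at 9 of 25 sites (2, 3, 4, 5, 8, 13, 18, 23, 24), so p = 9/25 = 0.36.
d = −(3/4) ln(1 − 4p/3) = −0.75 ln(1 − 0.48) = −0.75 ln(0.52)
  = −0.75 × (-0.653926) = 0.490445 substitutions/site.
Under a molecular clock d = 2μt, so t = d/(2μ) = 0.490445 / (2 × 5.7 × 10^-10) = 430.21 million years.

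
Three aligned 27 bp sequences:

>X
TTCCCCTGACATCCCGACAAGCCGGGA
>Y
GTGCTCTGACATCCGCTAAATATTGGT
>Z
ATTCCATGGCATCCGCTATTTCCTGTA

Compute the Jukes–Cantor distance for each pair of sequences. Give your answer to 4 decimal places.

X–Y: 12/27 sites differ → p ≈ 0.444444, d = −0.75 ln(1 − 0.592592) = 0.673455 ≈ 0.6735.
X–Z: 13/27 sites differ → p ≈ 0.481481, d = −0.75 ln(1 − 0.641975) = 0.770364 ≈ 0.7704.
Y–Z: 11/27 sites differ → p ≈ 0.407407, d = −0.75 ln(1 − 0.543209) = 0.587647 ≈ 0.5876.

d(X,Y) = 0.6735, d(X,Z) = 0.7704, d(Y,Z) = 0.5876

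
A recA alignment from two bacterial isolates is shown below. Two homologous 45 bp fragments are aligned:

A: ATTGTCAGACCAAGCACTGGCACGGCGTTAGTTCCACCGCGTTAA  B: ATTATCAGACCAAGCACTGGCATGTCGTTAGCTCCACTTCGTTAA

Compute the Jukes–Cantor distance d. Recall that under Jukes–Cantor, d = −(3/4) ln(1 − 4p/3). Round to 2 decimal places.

0.15

The sequences differ at 6 of 45 sites (4, 23, 25, 32, 38, 39), so p = 6/45 ≈ 0.133333.
d = −(3/4) ln(1 − 4p/3) = −0.75 ln(1 − 0.177777) = −0.75 ln(0.822223)
  = −0.75 × (-0.195744) = 0.146808 substitutions/site.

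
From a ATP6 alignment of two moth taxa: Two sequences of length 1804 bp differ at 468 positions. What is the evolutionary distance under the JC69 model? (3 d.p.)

p = 468/1804 ≈ 0.259424.
d = −(3/4) ln(1 − 4p/3) = −0.75 ln(1 − 0.345899) = −0.75 ln(0.654101)
  = −0.75 × (-0.424494) = 0.318371 substitutions/site.

0.318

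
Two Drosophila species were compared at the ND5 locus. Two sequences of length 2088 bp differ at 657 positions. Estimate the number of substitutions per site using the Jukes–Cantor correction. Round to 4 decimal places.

p = 657/2088 ≈ 0.314655.
d = −(3/4) ln(1 − 4p/3) = −0.75 ln(1 − 0.41954) = −0.75 ln(0.58046)
  = −0.75 × (-0.543934) = 0.407951 substitutions/site.

0.4080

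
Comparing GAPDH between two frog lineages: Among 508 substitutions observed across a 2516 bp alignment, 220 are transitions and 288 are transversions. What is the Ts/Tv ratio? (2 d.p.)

0.76

R = 220/288 = 0.763888… ≈ 0.76 (to 2 d.p.).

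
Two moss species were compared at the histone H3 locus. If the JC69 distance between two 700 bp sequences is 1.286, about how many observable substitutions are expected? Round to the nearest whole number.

430

Invert JC69: p = (3/4)(1 − e^(−4d/3)) = 0.75 × (1 − e^(-1.714667)) = 0.75 × (1 − 0.180024) = 0.614982.
Expected differing sites = pL ≈ 0.614982 × 700 = 430.4874 ≈ 430.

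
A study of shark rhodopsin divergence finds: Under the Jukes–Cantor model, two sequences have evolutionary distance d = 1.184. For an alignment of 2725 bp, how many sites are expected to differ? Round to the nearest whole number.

1622

Invert JC69: p = (3/4)(1 − e^(−4d/3)) = 0.75 × (1 − e^(-1.578667)) = 0.75 × (1 − 0.206250) = 0.595313.
Expected differing sites = pL ≈ 0.595313 × 2725 = 1622.227925 ≈ 1622.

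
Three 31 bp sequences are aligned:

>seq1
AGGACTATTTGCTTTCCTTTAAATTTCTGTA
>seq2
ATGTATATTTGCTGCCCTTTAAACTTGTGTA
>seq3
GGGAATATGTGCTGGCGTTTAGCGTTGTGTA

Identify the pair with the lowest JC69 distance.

seq1–seq2: 7/31 differ, p = 0.226, d = 0.269.
seq1–seq3: 10/31 differ, p = 0.323, d = 0.422.
seq2–seq3: 9/31 differ, p = 0.290, d = 0.367.
The smallest distance is between seq1 and seq2.

seq1 and seq2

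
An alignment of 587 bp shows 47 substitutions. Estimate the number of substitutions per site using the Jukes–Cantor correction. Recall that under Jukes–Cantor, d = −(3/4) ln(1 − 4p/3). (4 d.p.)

0.0847

p = 47/587 ≈ 0.080068.
d = −(3/4) ln(1 − 4p/3) = −0.75 ln(1 − 0.106757) = −0.75 ln(0.893243)
  = −0.75 × (-0.112897) = 0.084673 substitutions/site.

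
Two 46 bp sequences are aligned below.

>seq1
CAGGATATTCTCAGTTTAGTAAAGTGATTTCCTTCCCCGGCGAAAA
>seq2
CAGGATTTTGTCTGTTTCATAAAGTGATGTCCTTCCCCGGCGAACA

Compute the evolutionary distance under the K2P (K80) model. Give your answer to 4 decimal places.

0.1711

Of 46 sites, 1 differences are transitions and 6 are transversions, so P = 1/46 ≈ 0.021739 and Q = 6/46 ≈ 0.130435.
Under the Kimura two-parameter model, d = −½ ln(1 − 2P − Q) − ¼ ln(1 − 2Q).
1 − 2P − Q = 0.826087, giving −½ ln(0.826087) = 0.095528.
1 − 2Q = 0.73913, giving −¼ ln(0.73913) = 0.075570.
d = 0.095528 + 0.075570 = 0.171098.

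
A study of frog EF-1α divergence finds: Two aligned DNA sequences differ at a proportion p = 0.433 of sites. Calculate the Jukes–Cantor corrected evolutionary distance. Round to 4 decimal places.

d = −(3/4) ln(1 − 4p/3) = −0.75 ln(1 − 0.577333) = −0.75 ln(0.422667)
  = −0.75 × (-0.861171) = 0.645878 substitutions/site.

0.6459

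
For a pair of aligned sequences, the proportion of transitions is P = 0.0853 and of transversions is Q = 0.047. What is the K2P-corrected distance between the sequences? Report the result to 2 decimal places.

Under the Kimura two-parameter model, d = −½ ln(1 − 2P − Q) − ¼ ln(1 − 2Q).
1 − 2P − Q = 0.7824, giving −½ ln(0.7824) = 0.122695.
1 − 2Q = 0.906, giving −¼ ln(0.906) = 0.024679.
d = 0.122695 + 0.024679 = 0.147374.

0.15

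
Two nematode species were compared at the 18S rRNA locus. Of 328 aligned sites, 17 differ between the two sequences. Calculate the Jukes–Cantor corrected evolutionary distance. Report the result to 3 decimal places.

p = 17/328 ≈ 0.051829.
d = −(3/4) ln(1 − 4p/3) = −0.75 ln(1 − 0.069105) = −0.75 ln(0.930895)
  = −0.75 × (-0.071609) = 0.053707 substitutions/site.

0.054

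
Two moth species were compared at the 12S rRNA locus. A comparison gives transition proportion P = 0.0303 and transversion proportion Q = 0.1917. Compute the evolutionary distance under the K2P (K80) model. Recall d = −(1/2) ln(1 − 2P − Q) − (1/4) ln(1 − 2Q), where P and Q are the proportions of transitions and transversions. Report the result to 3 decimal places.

Under the Kimura two-parameter model, d = −½ ln(1 − 2P − Q) − ¼ ln(1 − 2Q).
1 − 2P − Q = 0.7477, giving −½ ln(0.7477) = 0.145377.
1 − 2Q = 0.6166, giving −¼ ln(0.6166) = 0.120884.
d = 0.145377 + 0.120884 = 0.266261.

0.266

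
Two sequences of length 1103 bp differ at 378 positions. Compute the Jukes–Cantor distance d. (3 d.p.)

0.458

p = 378/1103 ≈ 0.342702.
d = −(3/4) ln(1 − 4p/3) = −0.75 ln(1 − 0.456936) = −0.75 ln(0.543064)
  = −0.75 × (-0.610528) = 0.457896 substitutions/site.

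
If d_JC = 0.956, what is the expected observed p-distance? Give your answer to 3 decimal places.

p = (3/4)(1 − e^(−4d/3)) = 0.75 × (1 − e^(-1.274667)) = 0.75 × (1 − 0.279524) = 0.540357.

0.540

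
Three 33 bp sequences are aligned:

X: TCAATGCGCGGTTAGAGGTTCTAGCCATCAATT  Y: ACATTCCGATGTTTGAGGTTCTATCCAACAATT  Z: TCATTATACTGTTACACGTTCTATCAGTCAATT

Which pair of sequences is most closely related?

X and Y

X–Y: 8/33 differ, p = 0.242, d = 0.293.
X–Z: 10/33 differ, p = 0.303, d = 0.388.
Y–Z: 11/33 differ, p = 0.333, d = 0.441.
The smallest distance is between X and Y.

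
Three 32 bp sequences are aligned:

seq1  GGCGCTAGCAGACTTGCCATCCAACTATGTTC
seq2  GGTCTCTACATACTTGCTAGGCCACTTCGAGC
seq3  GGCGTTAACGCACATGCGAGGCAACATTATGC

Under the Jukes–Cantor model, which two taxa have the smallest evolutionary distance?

seq1 and seq3

seq1–seq2: 15/32 differ, p = 0.469, d = 0.736.
seq1–seq3: 12/32 differ, p = 0.375, d = 0.520.
seq2–seq3: 13/32 differ, p = 0.406, d = 0.585.
The smallest distance is between seq1 and seq3.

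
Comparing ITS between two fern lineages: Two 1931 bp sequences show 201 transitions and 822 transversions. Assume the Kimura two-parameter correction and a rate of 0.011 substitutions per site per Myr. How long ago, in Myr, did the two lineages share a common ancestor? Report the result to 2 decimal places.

44.50

P = 201/1931 ≈ 0.104091 and Q = 822/1931 ≈ 0.425686.
Under the Kimura two-parameter model, d = −½ ln(1 − 2P − Q) − ¼ ln(1 − 2Q).
1 − 2P − Q = 0.366132, giving −½ ln(0.366132) = 0.502381.
1 − 2Q = 0.148628, giving −¼ ln(0.148628) = 0.476577.
d = 0.502381 + 0.476577 = 0.978958.
Under a molecular clock d = 2μt, so t = d/(2μ) = 0.978958 / (2 × 0.011) = 44.50 Myr.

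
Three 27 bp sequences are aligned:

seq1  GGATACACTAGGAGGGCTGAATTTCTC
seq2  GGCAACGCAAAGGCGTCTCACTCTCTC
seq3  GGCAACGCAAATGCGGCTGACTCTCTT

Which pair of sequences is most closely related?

seq1–seq2: 11/27 differ, p = 0.407, d = 0.588.
seq1–seq3: 11/27 differ, p = 0.407, d = 0.588.
seq2–seq3: 4/27 differ, p = 0.148, d = 0.165.
The smallest distance is between seq2 and seq3.

seq2 and seq3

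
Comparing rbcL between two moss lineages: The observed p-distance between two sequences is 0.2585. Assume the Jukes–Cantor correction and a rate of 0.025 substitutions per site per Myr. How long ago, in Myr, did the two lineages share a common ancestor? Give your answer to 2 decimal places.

6.34

d = −(3/4) ln(1 − 4p/3) = −0.75 ln(1 − 0.344667) = −0.75 ln(0.655333)
  = −0.75 × (-0.422612) = 0.316959 substitutions/site.
Under a molecular clock d = 2μt, so t = d/(2μ) = 0.316959 / (2 × 0.025) = 6.34 Myr.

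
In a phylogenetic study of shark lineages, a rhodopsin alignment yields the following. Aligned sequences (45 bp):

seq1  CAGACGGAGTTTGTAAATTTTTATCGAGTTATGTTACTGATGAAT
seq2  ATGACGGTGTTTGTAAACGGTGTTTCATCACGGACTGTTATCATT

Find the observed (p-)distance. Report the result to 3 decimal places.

The sequences differ at 22 of 45 positions.
p = 22/45 = 0.488888… ≈ 0.489 (to 3 d.p.).

0.489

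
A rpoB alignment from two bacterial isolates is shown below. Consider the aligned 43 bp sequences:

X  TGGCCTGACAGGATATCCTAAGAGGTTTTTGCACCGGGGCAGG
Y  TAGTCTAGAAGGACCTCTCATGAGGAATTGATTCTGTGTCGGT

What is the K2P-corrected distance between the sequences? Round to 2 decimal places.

Of 43 sites, 11 differences are transitions and 10 are transversions, so P = 11/43 ≈ 0.255814 and Q = 10/43 ≈ 0.232558.
Under the Kimura two-parameter model, d = −½ ln(1 − 2P − Q) − ¼ ln(1 − 2Q).
1 − 2P − Q = 0.255814, giving −½ ln(0.255814) = 0.681652.
1 − 2Q = 0.534884, giving −¼ ln(0.534884) = 0.156426.
d = 0.681652 + 0.156426 = 0.838078.

0.84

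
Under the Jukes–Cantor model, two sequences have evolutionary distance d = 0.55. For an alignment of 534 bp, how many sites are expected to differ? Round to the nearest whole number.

208

Invert JC69: p = (3/4)(1 − e^(−4d/3)) = 0.75 × (1 − e^(-0.733333)) = 0.75 × (1 − 0.480305) = 0.389771.
Expected differing sites = pL ≈ 0.389771 × 534 = 208.137714 ≈ 208.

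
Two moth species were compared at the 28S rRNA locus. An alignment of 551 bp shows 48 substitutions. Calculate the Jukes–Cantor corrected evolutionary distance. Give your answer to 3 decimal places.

0.093

p = 48/551 ≈ 0.087114.
d = −(3/4) ln(1 − 4p/3) = −0.75 ln(1 − 0.116152) = −0.75 ln(0.883848)
  = −0.75 × (-0.123470) = 0.092603 substitutions/site.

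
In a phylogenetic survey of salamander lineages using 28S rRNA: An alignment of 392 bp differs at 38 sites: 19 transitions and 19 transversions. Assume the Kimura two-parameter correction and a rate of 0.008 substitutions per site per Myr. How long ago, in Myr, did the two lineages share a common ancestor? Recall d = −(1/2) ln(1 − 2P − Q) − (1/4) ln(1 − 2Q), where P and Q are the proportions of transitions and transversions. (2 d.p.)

6.50

P = 19/392 ≈ 0.048469 and Q = 19/392 ≈ 0.048469.
Under the Kimura two-parameter model, d = −½ ln(1 − 2P − Q) − ¼ ln(1 − 2Q).
1 − 2P − Q = 0.854593, giving −½ ln(0.854593) = 0.078565.
1 − 2Q = 0.903062, giving −¼ ln(0.903062) = 0.025491.
d = 0.078565 + 0.025491 = 0.104056.
Under a molecular clock d = 2μt, so t = d/(2μ) = 0.104056 / (2 × 0.008) = 6.50 Myr.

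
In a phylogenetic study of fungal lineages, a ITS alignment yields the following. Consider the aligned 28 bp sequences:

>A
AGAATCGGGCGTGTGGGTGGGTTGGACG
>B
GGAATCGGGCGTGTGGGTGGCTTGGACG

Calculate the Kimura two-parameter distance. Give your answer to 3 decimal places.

Of 28 sites, 1 differences are transitions and 1 are transversions, so P = 1/28 ≈ 0.035714 and Q = 1/28 ≈ 0.035714.
Under the Kimura two-parameter model, d = −½ ln(1 − 2P − Q) − ¼ ln(1 − 2Q).
1 − 2P − Q = 0.892858, giving −½ ln(0.892858) = 0.056664.
1 − 2Q = 0.928572, giving −¼ ln(0.928572) = 0.018527.
d = 0.056664 + 0.018527 = 0.075191.

0.075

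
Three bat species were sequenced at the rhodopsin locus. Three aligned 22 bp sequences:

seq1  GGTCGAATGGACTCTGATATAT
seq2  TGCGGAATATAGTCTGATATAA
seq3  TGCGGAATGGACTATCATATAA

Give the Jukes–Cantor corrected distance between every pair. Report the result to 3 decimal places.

d(seq1,seq2) = 0.414, d(seq1,seq3) = 0.339, d(seq2,seq3) = 0.271

seq1–seq2: 7/22 sites differ → p ≈ 0.318182, d = −0.75 ln(1 − 0.424243) = 0.414052 ≈ 0.414.
seq1–seq3: 6/22 sites differ → p ≈ 0.272727, d = −0.75 ln(1 − 0.363636) = 0.338988 ≈ 0.339.
seq2–seq3: 5/22 sites differ → p ≈ 0.227273, d = −0.75 ln(1 − 0.303031) = 0.270761 ≈ 0.271.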